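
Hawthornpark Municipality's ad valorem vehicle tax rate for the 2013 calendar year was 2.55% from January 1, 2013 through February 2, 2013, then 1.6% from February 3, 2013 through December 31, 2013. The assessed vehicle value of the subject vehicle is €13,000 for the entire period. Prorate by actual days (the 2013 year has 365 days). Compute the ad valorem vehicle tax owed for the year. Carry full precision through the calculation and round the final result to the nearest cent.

January 1 – February 2, 2013: 33 days at 2.55% → €13,000 × 2.55% × 33/365 = €29.9712
February 3 – December 31, 2013: 332 days at 1.6% → €13,000 × 1.6% × 332/365 = €189.1945
Total = €219.1658

€219.17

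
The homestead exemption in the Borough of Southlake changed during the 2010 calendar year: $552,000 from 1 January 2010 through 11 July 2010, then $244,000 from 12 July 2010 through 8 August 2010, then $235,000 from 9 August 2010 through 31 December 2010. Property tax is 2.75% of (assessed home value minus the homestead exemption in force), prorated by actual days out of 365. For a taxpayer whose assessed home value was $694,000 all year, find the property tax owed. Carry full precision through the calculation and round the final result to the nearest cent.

$8,017.87

1 January – 11 July 2010: 192 days, exemption $552,000 → ($694,000 − $552,000) × 2.75% × 192/365 = $2,054.1370
12 July – 8 August 2010: 28 days, exemption $244,000 → ($694,000 − $244,000) × 2.75% × 28/365 = $949.3151
9 August – 31 December 2010: 145 days, exemption $235,000 → ($694,000 − $235,000) × 2.75% × 145/365 = $5,014.4178
Total = $8,017.8699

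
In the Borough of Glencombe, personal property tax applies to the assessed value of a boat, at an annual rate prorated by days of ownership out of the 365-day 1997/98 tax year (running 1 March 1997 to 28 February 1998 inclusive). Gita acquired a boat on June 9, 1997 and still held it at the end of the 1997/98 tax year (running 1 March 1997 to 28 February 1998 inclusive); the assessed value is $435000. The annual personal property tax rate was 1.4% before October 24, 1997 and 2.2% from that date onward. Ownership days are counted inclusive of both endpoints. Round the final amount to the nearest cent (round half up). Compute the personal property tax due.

June 9 – October 23, 1997: 137 days at 1.4% → $435000 × 1.4% × 137/365 = $2285.8356
October 24, 1997 – February 28, 1998: 128 days at 2.2% → $435000 × 2.2% × 128/365 = $3356.0548
Total = $5641.8904

$5641.89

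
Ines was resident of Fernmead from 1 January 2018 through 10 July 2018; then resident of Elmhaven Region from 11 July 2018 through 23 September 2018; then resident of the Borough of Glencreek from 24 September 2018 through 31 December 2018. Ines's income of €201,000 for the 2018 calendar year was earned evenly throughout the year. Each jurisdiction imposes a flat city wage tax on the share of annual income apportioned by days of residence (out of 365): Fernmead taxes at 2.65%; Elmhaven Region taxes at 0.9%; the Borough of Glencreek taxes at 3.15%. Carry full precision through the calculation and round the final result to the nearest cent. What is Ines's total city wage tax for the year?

Fernmead, 1 January – 10 July 2018: 191 days → €201,000 × 2.65% × 191/365 = €2,787.2918
Elmhaven Region, 11 July – 23 September 2018: 75 days → €201,000 × 0.9% × 75/365 = €371.7123
The Borough of Glencreek, 24 September – 31 December 2018: 99 days → €201,000 × 3.15% × 99/365 = €1,717.3110
Total = €4,876.3151

€4,876.32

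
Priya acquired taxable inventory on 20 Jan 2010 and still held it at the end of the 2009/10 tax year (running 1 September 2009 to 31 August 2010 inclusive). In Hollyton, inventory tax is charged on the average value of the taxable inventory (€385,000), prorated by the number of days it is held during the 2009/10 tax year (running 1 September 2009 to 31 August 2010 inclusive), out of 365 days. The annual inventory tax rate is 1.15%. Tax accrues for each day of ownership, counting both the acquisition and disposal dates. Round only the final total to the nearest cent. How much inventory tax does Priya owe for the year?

€2,717.15

Days held (20 Jan – 31 Aug 2010): 224 out of 365
Tax = €385,000 × 1.15% × 224/365 = €2,717.1507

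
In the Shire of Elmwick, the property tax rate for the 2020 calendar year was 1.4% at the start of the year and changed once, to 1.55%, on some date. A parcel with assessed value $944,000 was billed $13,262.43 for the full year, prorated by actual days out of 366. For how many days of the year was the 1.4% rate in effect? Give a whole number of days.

354 days

Let d = days at the first rate; then 366 − d days at the second rate.
$944,000 × [1.4%·d + 1.55%·(366−d)] / 366 = $13,262.43
Solving gives d = 354, so the new rate took effect on December 20, 2020.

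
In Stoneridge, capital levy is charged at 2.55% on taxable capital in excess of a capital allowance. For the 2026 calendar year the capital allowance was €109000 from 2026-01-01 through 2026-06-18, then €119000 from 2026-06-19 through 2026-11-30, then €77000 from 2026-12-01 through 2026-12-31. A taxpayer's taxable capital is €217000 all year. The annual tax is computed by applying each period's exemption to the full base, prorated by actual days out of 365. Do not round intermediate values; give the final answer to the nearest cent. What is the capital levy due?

2026-01-01 to 2026-06-18: 169 days, exemption €109000 → (€217000 − €109000) × 2.55% × 169/365 = €1275.1397
2026-06-19 to 2026-11-30: 165 days, exemption €119000 → (€217000 − €119000) × 2.55% × 165/365 = €1129.6849
2026-12-01 to 2026-12-31: 31 days, exemption €77000 → (€217000 − €77000) × 2.55% × 31/365 = €303.2055
Total = €2708.0301

€2708.03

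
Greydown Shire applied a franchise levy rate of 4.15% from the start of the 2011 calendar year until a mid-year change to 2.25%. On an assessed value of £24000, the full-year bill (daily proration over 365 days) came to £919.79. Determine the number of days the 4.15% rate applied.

304 days

Let d = days at the first rate; then 365 − d days at the second rate.
£24000 × [4.15%·d + 2.25%·(365−d)] / 365 = £919.79
Solving gives d = 304, so the new rate took effect on 1 November 2011.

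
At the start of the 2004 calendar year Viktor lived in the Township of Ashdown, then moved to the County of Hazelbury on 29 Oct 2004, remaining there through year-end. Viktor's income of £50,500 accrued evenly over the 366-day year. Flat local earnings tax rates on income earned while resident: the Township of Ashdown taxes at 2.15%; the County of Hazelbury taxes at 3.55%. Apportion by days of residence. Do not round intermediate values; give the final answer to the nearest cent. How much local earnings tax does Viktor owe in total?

£1,209.38

The Township of Ashdown, 1 Jan – 28 Oct 2004: 302 days → £50,500 × 2.15% × 302/366 = £895.8921
The County of Hazelbury, 29 Oct – 31 Dec 2004: 64 days → £50,500 × 3.55% × 64/366 = £313.4863
Total = £1,209.3784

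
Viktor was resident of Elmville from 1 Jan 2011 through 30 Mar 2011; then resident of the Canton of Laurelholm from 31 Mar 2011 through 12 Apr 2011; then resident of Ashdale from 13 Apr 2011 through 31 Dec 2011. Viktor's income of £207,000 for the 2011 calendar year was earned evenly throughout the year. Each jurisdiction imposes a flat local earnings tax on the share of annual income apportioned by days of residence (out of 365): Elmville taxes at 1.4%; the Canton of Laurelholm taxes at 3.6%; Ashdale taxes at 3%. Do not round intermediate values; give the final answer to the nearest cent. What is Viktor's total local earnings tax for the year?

£5,446.65

Elmville, 1 Jan – 30 Mar 2011: 89 days → £207,000 × 1.4% × 89/365 = £706.6356
The Canton of Laurelholm, 31 Mar – 12 Apr 2011: 13 days → £207,000 × 3.6% × 13/365 = £265.4137
Ashdale, 13 Apr – 31 Dec 2011: 263 days → £207,000 × 3% × 263/365 = £4,474.6027
Total = £5,446.6521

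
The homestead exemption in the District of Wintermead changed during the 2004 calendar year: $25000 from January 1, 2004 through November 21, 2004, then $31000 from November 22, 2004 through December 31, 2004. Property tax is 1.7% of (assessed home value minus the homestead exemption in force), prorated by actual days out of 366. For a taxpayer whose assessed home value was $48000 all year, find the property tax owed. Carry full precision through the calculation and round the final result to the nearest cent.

$379.85

January 1 – November 21, 2004: 326 days, exemption $25000 → ($48000 − $25000) × 1.7% × 326/366 = $348.2678
November 22 – December 31, 2004: 40 days, exemption $31000 → ($48000 − $31000) × 1.7% × 40/366 = $31.5847
Total = $379.8525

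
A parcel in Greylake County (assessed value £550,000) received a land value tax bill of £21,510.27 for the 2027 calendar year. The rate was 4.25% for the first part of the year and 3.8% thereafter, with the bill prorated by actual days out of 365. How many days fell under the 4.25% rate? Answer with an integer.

Let d = days at the first rate; then 365 − d days at the second rate.
£550,000 × [4.25%·d + 3.8%·(365−d)] / 365 = £21,510.27
Solving gives d = 90, so the new rate took effect on April 1, 2027.

90 days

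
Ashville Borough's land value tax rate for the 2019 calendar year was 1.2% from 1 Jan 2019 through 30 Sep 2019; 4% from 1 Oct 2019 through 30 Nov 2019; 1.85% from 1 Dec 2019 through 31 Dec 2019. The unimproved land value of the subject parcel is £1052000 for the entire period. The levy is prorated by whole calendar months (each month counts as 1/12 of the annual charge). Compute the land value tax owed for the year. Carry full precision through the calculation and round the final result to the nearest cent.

1 Jan – 30 Sep 2019: 9 months at 1.2% → £1052000 × 1.2% × 9/12 = £9468.0000
1 Oct – 30 Nov 2019: 2 months at 4% → £1052000 × 4% × 2/12 = £7013.3333
1 Dec – 31 Dec 2019: 1 month at 1.85% → £1052000 × 1.85% × 1/12 = £1621.8333
Total = £18103.1667

£18103.17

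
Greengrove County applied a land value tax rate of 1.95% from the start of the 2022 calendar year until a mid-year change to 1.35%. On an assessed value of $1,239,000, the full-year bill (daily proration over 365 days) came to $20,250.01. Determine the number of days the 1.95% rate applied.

Let d = days at the first rate; then 365 − d days at the second rate.
$1,239,000 × [1.95%·d + 1.35%·(365−d)] / 365 = $20,250.01
Solving gives d = 173, so the new rate took effect on June 23, 2022.

173 days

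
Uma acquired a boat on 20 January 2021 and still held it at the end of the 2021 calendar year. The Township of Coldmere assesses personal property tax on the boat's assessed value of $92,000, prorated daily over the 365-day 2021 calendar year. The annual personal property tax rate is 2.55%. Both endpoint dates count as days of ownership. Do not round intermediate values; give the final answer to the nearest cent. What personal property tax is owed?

Days held (20 January – 31 December 2021): 346 out of 365
Tax = $92,000 × 2.55% × 346/365 = $2,223.8795

$2,223.88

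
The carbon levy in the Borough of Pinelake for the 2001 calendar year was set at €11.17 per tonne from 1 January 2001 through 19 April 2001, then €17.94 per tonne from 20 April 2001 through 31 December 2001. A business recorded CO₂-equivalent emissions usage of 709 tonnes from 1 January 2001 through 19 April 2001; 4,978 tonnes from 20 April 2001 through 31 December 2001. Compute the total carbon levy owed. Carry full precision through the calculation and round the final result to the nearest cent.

€97,224.85

1 January – 19 April 2001: 709 tonnes at €11.17/tonne → €7,919.53
20 April – 31 December 2001: 4,978 tonnes at €17.94/tonne → €89,305.32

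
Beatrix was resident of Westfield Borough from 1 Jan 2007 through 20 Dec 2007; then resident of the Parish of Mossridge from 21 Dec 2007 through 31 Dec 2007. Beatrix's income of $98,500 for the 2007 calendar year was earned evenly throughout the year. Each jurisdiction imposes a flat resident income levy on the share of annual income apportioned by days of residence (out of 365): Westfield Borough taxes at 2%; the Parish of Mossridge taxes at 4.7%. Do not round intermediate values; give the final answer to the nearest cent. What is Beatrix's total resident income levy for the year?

$2,050.15

Westfield Borough, 1 Jan – 20 Dec 2007: 354 days → $98,500 × 2% × 354/365 = $1,910.6301
The Parish of Mossridge, 21 Dec – 31 Dec 2007: 11 days → $98,500 × 4.7% × 11/365 = $139.5192
Total = $2,050.1493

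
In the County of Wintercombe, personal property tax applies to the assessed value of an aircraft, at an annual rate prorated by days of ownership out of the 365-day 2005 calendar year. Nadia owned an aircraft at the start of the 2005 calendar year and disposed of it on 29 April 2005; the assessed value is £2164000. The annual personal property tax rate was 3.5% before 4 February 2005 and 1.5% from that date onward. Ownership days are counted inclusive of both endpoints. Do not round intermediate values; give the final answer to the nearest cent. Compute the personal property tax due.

1 January – 3 February 2005: 34 days at 3.5% → £2164000 × 3.5% × 34/365 = £7055.2329
4 February – 29 April 2005: 85 days at 1.5% → £2164000 × 1.5% × 85/365 = £7559.1781
Total = £14614.4110

£14614.41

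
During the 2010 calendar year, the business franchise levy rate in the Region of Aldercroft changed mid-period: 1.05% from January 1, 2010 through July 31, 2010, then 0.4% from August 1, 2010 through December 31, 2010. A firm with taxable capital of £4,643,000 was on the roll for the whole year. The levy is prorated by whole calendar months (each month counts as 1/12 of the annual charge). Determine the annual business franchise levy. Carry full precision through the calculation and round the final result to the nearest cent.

January 1 – July 31, 2010: 7 months at 1.05% → £4,643,000 × 1.05% × 7/12 = £28,438.3750
August 1 – December 31, 2010: 5 months at 0.4% → £4,643,000 × 0.4% × 5/12 = £7,738.3333
Total = £36,176.7083

£36,176.71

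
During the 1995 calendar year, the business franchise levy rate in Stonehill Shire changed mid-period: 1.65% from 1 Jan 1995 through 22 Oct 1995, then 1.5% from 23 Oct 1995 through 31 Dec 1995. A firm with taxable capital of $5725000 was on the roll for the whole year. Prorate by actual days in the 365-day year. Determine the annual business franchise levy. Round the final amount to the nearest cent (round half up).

$92815.58

1 Jan – 22 Oct 1995: 295 days at 1.65% → $5725000 × 1.65% × 295/365 = $76346.4041
23 Oct – 31 Dec 1995: 70 days at 1.5% → $5725000 × 1.5% × 70/365 = $16469.1781
Total = $92815.5822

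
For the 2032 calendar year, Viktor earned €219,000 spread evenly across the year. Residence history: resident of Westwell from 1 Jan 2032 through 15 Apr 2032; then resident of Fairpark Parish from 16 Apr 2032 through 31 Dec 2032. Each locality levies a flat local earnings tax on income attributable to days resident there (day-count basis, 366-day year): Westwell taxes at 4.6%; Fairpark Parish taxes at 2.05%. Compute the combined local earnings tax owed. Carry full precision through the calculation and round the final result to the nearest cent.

€6,106.87

Westwell, 1 Jan – 15 Apr 2032: 106 days → €219,000 × 4.6% × 106/366 = €2,917.6066
Fairpark Parish, 16 Apr – 31 Dec 2032: 260 days → €219,000 × 2.05% × 260/366 = €3,189.2623
Total = €6,106.8689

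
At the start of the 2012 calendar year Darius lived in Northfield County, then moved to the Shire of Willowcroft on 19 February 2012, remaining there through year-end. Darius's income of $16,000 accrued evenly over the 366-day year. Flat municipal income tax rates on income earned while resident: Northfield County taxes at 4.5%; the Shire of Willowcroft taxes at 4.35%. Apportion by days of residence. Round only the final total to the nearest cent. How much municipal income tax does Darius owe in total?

$699.21

Northfield County, 1 January – 18 February 2012: 49 days → $16,000 × 4.5% × 49/366 = $96.3934
The Shire of Willowcroft, 19 February – 31 December 2012: 317 days → $16,000 × 4.35% × 317/366 = $602.8197
Total = $699.2131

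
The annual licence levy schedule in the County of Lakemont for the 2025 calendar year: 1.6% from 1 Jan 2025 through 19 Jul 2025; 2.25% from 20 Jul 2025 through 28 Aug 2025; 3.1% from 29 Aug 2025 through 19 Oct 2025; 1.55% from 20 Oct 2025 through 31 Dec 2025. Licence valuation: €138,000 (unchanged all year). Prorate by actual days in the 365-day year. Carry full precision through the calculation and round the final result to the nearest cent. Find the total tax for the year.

1 Jan – 19 Jul 2025: 200 days at 1.6% → €138,000 × 1.6% × 200/365 = €1,209.8630
20 Jul – 28 Aug 2025: 40 days at 2.25% → €138,000 × 2.25% × 40/365 = €340.2740
29 Aug – 19 Oct 2025: 52 days at 3.1% → €138,000 × 3.1% × 52/365 = €609.4685
20 Oct – 31 Dec 2025: 73 days at 1.55% → €138,000 × 1.55% × 73/365 = €427.8000
Total = €2,587.4055

€2,587.41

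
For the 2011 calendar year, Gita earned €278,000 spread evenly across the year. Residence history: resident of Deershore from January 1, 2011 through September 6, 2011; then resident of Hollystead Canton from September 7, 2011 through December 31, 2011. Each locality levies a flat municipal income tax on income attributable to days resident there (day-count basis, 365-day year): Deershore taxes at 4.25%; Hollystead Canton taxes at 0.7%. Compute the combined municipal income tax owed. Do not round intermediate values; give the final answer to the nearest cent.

€8,678.55

Deershore, January 1 – September 6, 2011: 249 days → €278,000 × 4.25% × 249/365 = €8,060.0959
Hollystead Canton, September 7 – December 31, 2011: 116 days → €278,000 × 0.7% × 116/365 = €618.4548
Total = €8,678.5507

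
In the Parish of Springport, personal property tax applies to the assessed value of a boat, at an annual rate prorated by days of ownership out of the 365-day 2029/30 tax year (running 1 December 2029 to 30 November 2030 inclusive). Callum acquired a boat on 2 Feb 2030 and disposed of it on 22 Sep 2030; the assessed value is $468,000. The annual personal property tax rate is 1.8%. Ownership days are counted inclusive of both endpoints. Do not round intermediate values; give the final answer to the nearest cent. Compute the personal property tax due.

$5,377.51

Days held (2 Feb – 22 Sep 2030): 233 out of 365
Tax = $468,000 × 1.8% × 233/365 = $5,377.5123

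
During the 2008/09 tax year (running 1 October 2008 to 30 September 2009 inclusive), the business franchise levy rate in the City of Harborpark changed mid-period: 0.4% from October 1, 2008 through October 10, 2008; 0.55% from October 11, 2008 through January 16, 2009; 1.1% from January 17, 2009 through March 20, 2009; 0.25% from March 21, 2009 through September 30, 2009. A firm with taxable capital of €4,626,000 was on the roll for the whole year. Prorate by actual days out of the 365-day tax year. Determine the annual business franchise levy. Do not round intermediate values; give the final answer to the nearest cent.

October 1 – October 10, 2008: 10 days at 0.4% → €4,626,000 × 0.4% × 10/365 = €506.9589
October 11, 2008 – January 16, 2009: 98 days at 0.55% → €4,626,000 × 0.55% × 98/365 = €6,831.2712
January 17 – March 20, 2009: 63 days at 1.1% → €4,626,000 × 1.1% × 63/365 = €8,783.0630
March 21 – September 30, 2009: 194 days at 0.25% → €4,626,000 × 0.25% × 194/365 = €6,146.8767
Total = €22,268.1699

€22,268.17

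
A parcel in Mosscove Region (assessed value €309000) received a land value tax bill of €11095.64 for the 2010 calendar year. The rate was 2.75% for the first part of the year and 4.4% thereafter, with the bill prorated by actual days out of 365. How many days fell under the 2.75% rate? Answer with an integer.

179 days

Let d = days at the first rate; then 365 − d days at the second rate.
€309000 × [2.75%·d + 4.4%·(365−d)] / 365 = €11095.64
Solving gives d = 179, so the new rate took effect on June 29, 2010.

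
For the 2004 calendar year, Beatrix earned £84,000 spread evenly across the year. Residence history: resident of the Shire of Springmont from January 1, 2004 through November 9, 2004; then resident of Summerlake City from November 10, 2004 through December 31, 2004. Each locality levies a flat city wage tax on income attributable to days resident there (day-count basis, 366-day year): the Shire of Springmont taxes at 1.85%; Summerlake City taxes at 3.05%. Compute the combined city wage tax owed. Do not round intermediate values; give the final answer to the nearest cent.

The Shire of Springmont, January 1 – November 9, 2004: 314 days → £84,000 × 1.85% × 314/366 = £1,333.2131
Summerlake City, November 10 – December 31, 2004: 52 days → £84,000 × 3.05% × 52/366 = £364.0000
Total = £1,697.2131

£1,697.21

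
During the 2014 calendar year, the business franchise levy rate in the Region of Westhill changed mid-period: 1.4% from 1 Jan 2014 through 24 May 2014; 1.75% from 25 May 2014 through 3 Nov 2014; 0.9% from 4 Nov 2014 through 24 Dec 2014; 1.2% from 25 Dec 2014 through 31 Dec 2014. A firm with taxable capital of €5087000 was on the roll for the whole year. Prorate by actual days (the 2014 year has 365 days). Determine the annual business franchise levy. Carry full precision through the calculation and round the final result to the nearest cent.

1 Jan – 24 May 2014: 144 days at 1.4% → €5087000 × 1.4% × 144/365 = €28096.9644
25 May – 3 Nov 2014: 163 days at 1.75% → €5087000 × 1.75% × 163/365 = €39755.2534
4 Nov – 24 Dec 2014: 51 days at 0.9% → €5087000 × 0.9% × 51/365 = €6397.0767
25 Dec – 31 Dec 2014: 7 days at 1.2% → €5087000 × 1.2% × 7/365 = €1170.7068
Total = €75420.0014

€75420.00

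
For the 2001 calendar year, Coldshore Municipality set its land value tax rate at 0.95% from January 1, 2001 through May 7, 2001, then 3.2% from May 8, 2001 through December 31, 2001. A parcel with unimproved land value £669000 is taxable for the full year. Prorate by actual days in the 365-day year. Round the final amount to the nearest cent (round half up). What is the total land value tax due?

January 1 – May 7, 2001: 127 days at 0.95% → £669000 × 0.95% × 127/365 = £2211.3658
May 8 – December 31, 2001: 238 days at 3.2% → £669000 × 3.2% × 238/365 = £13959.1890
Total = £16170.5548

£16170.55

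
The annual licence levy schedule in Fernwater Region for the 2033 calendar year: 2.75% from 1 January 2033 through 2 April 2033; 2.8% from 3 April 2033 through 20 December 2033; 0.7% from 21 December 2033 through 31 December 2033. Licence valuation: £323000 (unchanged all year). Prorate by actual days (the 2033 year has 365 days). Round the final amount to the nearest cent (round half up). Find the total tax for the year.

£8798.87

1 January – 2 April 2033: 92 days at 2.75% → £323000 × 2.75% × 92/365 = £2238.8767
3 April – 20 December 2033: 262 days at 2.8% → £323000 × 2.8% × 262/365 = £6491.8575
21 December – 31 December 2033: 11 days at 0.7% → £323000 × 0.7% × 11/365 = £68.1397
Total = £8798.8740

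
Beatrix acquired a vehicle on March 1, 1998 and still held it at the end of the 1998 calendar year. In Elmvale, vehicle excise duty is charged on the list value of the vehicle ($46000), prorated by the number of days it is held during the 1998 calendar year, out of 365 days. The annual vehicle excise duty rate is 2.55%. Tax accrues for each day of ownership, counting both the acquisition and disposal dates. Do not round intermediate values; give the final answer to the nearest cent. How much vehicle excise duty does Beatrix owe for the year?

Days held (March 1 – December 31, 1998): 306 out of 365
Tax = $46000 × 2.55% × 306/365 = $983.3918

$983.39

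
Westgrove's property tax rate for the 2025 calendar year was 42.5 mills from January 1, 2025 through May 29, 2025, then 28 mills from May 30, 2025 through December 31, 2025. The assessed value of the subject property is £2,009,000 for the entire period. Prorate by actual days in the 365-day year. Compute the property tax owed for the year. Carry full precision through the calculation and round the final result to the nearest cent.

£68,143.63

January 1 – May 29, 2025: 149 days at 42.5 mills → £2,009,000 × 4.25% × 149/365 = £34,854.7740
May 30 – December 31, 2025: 216 days at 28 mills → £2,009,000 × 2.8% × 216/365 = £33,288.8548
Total = £68,143.6288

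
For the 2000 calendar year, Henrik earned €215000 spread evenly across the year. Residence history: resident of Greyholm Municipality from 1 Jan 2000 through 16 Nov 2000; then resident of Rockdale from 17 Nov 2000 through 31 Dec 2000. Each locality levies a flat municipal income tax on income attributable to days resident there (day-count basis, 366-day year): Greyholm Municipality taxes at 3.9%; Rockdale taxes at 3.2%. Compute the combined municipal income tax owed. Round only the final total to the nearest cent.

Greyholm Municipality, 1 Jan – 16 Nov 2000: 321 days → €215000 × 3.9% × 321/366 = €7354.0574
Rockdale, 17 Nov – 31 Dec 2000: 45 days → €215000 × 3.2% × 45/366 = €845.9016
Total = €8199.9590

€8199.96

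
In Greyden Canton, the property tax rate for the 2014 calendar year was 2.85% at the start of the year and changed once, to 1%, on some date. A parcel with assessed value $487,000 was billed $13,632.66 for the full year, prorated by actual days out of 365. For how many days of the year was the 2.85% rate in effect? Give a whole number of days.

355 days

Let d = days at the first rate; then 365 − d days at the second rate.
$487,000 × [2.85%·d + 1%·(365−d)] / 365 = $13,632.66
Solving gives d = 355, so the new rate took effect on 22 Dec 2014.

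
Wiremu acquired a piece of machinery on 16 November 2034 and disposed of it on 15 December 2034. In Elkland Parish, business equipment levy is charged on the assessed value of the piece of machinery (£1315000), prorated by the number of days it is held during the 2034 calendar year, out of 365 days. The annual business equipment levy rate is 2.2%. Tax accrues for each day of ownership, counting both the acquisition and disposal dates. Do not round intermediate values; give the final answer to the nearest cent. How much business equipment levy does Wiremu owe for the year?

£2377.81

Days held (16 November – 15 December 2034): 30 out of 365
Tax = £1315000 × 2.2% × 30/365 = £2377.8082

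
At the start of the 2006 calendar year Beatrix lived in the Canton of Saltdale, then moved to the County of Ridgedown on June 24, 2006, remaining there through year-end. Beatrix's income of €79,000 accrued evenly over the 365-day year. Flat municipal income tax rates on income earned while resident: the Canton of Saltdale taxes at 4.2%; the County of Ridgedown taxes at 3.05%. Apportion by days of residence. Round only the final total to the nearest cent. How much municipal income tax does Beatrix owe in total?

The Canton of Saltdale, January 1 – June 23, 2006: 174 days → €79,000 × 4.2% × 174/365 = €1,581.7315
The County of Ridgedown, June 24 – December 31, 2006: 191 days → €79,000 × 3.05% × 191/365 = €1,260.8616
Total = €2,842.5932

€2,842.59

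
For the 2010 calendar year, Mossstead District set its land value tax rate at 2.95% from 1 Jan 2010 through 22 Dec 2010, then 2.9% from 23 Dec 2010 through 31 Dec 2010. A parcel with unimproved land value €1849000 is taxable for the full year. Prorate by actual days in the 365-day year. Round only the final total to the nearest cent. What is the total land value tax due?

1 Jan – 22 Dec 2010: 356 days at 2.95% → €1849000 × 2.95% × 356/365 = €53200.5425
23 Dec – 31 Dec 2010: 9 days at 2.9% → €1849000 × 2.9% × 9/365 = €1322.1616
Total = €54522.7041

€54522.70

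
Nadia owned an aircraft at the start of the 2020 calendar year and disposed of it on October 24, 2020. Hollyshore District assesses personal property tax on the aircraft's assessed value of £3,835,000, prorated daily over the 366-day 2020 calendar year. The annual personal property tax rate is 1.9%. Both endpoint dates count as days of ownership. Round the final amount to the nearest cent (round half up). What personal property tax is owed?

£59,327.24

Days held (January 1 – October 24, 2020): 298 out of 366
Tax = £3,835,000 × 1.9% × 298/366 = £59,327.2404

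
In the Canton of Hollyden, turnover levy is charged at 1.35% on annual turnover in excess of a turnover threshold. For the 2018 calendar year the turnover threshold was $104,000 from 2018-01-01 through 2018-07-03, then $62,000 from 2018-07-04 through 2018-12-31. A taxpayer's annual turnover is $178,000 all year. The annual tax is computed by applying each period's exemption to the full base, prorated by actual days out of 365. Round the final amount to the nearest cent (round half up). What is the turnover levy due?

2018-01-01 to 2018-07-03: 184 days, exemption $104,000 → ($178,000 − $104,000) × 1.35% × 184/365 = $503.6055
2018-07-04 to 2018-12-31: 181 days, exemption $62,000 → ($178,000 − $62,000) × 1.35% × 181/365 = $776.5644
Total = $1,280.1699

$1,280.17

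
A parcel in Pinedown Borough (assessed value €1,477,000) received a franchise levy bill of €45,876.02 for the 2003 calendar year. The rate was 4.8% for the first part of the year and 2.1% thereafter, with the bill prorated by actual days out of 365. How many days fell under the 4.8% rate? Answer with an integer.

Let d = days at the first rate; then 365 − d days at the second rate.
€1,477,000 × [4.8%·d + 2.1%·(365−d)] / 365 = €45,876.02
Solving gives d = 136, so the new rate took effect on 17 May 2003.

136 days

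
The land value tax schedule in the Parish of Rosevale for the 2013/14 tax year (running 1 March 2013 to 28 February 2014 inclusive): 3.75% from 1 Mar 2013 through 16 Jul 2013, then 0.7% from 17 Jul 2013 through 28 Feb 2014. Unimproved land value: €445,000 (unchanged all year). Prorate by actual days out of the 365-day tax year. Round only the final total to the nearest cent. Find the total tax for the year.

€8,246.52

1 Mar – 16 Jul 2013: 138 days at 3.75% → €445,000 × 3.75% × 138/365 = €6,309.2466
17 Jul 2013 – 28 Feb 2014: 227 days at 0.7% → €445,000 × 0.7% × 227/365 = €1,937.2740
Total = €8,246.5205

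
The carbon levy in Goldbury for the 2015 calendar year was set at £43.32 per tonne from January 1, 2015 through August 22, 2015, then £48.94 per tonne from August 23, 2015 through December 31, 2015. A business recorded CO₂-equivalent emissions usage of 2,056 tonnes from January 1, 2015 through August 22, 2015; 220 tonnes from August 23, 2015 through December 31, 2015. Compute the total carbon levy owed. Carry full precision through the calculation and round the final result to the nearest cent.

£99,832.72

January 1 – August 22, 2015: 2,056 tonnes at £43.32/tonne → £89,065.92
August 23 – December 31, 2015: 220 tonnes at £48.94/tonne → £10,766.80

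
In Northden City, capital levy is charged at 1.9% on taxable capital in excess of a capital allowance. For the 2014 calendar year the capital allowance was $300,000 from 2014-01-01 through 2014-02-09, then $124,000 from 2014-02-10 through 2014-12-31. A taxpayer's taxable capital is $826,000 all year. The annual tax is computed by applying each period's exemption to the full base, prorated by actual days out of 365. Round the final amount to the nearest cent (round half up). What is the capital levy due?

2014-01-01 to 2014-02-09: 40 days, exemption $300,000 → ($826,000 − $300,000) × 1.9% × 40/365 = $1,095.2329
2014-02-10 to 2014-12-31: 325 days, exemption $124,000 → ($826,000 − $124,000) × 1.9% × 325/365 = $11,876.3014
Total = $12,971.5342

$12,971.53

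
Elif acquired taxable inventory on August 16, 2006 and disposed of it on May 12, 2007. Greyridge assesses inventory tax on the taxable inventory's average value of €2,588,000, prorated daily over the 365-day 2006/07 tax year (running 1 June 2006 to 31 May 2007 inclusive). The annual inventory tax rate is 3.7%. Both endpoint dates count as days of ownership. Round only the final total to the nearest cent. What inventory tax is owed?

Days held (August 16, 2006 – May 12, 2007): 270 out of 365
Tax = €2,588,000 × 3.7% × 270/365 = €70,833.2055

€70,833.21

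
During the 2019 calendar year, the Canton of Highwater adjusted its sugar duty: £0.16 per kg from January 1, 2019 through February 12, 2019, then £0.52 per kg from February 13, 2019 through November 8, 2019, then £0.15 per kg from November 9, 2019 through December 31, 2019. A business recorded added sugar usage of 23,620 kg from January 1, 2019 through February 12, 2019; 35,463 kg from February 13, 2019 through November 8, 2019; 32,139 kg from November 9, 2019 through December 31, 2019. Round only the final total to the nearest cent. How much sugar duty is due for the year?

January 1 – February 12, 2019: 23,620 kg at £0.16/kg → £3,779.20
February 13 – November 8, 2019: 35,463 kg at £0.52/kg → £18,440.76
November 9 – December 31, 2019: 32,139 kg at £0.15/kg → £4,820.85

£27,040.81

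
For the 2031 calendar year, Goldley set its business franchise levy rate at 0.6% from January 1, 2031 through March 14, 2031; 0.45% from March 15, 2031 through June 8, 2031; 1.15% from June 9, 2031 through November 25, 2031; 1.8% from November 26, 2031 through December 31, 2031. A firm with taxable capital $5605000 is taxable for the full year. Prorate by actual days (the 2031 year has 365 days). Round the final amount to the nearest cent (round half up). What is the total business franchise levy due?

$52640.93

January 1 – March 14, 2031: 73 days at 0.6% → $5605000 × 0.6% × 73/365 = $6726.0000
March 15 – June 8, 2031: 86 days at 0.45% → $5605000 × 0.45% × 86/365 = $5942.8356
June 9 – November 25, 2031: 170 days at 1.15% → $5605000 × 1.15% × 170/365 = $30021.3014
November 26 – December 31, 2031: 36 days at 1.8% → $5605000 × 1.8% × 36/365 = $9950.7945
Total = $52640.9315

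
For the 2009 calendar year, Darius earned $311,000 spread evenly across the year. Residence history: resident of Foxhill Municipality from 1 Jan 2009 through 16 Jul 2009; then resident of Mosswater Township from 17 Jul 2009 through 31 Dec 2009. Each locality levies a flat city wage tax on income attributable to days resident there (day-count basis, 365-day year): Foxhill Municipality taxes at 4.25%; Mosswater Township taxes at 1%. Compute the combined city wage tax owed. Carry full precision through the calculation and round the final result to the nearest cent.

$8,565.28

Foxhill Municipality, 1 Jan – 16 Jul 2009: 197 days → $311,000 × 4.25% × 197/365 = $7,133.8288
Mosswater Township, 17 Jul – 31 Dec 2009: 168 days → $311,000 × 1% × 168/365 = $1,431.4521
Total = $8,565.2808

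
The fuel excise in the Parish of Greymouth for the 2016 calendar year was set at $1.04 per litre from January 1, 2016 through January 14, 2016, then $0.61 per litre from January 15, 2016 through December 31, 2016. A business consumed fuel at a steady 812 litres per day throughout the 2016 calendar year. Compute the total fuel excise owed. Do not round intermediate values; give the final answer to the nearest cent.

$186,175.36

January 1 – January 14, 2016: 14 days × 812 litres/day = 11,368 litres at $1.04/litre → $11,822.72
January 15 – December 31, 2016: 352 days × 812 litres/day = 285,824 litres at $0.61/litre → $174,352.64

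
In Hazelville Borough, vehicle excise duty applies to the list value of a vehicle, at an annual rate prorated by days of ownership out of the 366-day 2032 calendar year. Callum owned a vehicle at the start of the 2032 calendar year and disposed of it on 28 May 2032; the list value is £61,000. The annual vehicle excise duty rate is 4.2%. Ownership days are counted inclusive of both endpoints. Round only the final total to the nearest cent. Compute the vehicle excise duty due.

Days held (1 Jan – 28 May 2032): 149 out of 366
Tax = £61,000 × 4.2% × 149/366 = £1,043.0000

£1,043.00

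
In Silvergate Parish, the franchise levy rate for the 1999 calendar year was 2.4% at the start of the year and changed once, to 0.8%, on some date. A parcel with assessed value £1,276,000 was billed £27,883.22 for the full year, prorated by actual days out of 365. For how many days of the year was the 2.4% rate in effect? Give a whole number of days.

Let d = days at the first rate; then 365 − d days at the second rate.
£1,276,000 × [2.4%·d + 0.8%·(365−d)] / 365 = £27,883.22
Solving gives d = 316, so the new rate took effect on November 13, 1999.

316 days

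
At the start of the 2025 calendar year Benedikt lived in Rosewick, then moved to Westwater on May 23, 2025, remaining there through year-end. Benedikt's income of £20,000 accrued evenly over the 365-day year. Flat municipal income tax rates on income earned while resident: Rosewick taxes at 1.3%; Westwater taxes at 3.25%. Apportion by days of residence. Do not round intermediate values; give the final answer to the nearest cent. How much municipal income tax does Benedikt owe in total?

£498.27

Rosewick, January 1 – May 22, 2025: 142 days → £20,000 × 1.3% × 142/365 = £101.1507
Westwater, May 23 – December 31, 2025: 223 days → £20,000 × 3.25% × 223/365 = £397.1233
Total = £498.2740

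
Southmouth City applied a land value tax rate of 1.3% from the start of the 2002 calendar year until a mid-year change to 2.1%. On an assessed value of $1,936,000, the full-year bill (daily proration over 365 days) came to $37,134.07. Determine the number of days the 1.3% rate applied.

83 days

Let d = days at the first rate; then 365 − d days at the second rate.
$1,936,000 × [1.3%·d + 2.1%·(365−d)] / 365 = $37,134.07
Solving gives d = 83, so the new rate took effect on March 25, 2002.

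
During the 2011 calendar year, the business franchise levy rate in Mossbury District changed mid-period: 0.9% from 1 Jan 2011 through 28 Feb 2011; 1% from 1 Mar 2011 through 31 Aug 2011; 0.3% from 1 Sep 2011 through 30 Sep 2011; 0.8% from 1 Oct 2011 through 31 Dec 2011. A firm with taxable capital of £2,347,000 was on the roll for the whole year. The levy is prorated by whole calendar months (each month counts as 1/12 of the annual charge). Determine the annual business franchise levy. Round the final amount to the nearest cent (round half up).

£20,536.25

1 Jan – 28 Feb 2011: 2 months at 0.9% → £2,347,000 × 0.9% × 2/12 = £3,520.5000
1 Mar – 31 Aug 2011: 6 months at 1% → £2,347,000 × 1% × 6/12 = £11,735.0000
1 Sep – 30 Sep 2011: 1 month at 0.3% → £2,347,000 × 0.3% × 1/12 = £586.7500
1 Oct – 31 Dec 2011: 3 months at 0.8% → £2,347,000 × 0.8% × 3/12 = £4,694.0000
Total = £20,536.2500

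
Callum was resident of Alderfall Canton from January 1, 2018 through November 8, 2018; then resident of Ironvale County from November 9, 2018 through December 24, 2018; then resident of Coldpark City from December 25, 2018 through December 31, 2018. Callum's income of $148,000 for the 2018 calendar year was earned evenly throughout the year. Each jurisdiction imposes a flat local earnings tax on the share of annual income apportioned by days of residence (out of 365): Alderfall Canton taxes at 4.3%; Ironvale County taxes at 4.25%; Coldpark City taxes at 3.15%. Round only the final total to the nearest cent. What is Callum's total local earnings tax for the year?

Alderfall Canton, January 1 – November 8, 2018: 312 days → $148,000 × 4.3% × 312/365 = $5,439.9123
Ironvale County, November 9 – December 24, 2018: 46 days → $148,000 × 4.25% × 46/365 = $792.7123
Coldpark City, December 25 – December 31, 2018: 7 days → $148,000 × 3.15% × 7/365 = $89.4082
Total = $6,322.0329

$6,322.03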